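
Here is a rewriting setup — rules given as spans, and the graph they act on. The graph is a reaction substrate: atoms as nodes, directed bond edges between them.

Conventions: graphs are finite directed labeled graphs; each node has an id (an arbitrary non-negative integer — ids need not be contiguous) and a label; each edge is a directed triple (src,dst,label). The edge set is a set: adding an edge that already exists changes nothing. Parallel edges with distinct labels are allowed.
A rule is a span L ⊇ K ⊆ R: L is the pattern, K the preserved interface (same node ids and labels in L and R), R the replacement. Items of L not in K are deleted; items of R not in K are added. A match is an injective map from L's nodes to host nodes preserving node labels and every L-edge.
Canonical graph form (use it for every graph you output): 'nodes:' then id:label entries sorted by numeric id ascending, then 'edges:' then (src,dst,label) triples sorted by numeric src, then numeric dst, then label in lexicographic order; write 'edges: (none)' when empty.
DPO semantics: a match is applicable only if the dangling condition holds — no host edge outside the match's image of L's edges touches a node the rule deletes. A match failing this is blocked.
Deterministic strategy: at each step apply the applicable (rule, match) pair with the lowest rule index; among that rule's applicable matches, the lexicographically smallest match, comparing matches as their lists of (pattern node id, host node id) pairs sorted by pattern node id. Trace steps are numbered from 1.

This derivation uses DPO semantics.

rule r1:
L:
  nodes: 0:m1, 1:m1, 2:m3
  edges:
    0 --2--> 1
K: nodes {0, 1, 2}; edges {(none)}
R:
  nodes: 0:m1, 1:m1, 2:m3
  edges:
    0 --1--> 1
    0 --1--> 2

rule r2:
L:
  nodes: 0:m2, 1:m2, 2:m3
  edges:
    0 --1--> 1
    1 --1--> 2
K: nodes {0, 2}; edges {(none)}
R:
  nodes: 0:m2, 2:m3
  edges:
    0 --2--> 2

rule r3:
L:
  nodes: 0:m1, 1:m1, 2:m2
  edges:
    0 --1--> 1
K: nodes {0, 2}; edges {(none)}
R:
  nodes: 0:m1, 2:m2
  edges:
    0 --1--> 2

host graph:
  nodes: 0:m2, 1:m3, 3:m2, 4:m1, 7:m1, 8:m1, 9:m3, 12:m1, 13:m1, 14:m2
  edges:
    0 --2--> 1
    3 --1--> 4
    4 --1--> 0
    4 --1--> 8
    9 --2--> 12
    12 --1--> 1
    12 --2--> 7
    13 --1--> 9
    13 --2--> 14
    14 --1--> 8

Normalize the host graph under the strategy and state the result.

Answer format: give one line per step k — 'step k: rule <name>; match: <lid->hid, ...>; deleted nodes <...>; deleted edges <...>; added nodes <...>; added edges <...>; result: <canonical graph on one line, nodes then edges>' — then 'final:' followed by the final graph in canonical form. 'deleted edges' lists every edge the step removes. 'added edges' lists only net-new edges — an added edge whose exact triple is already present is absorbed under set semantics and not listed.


step 1: rule r1; match: 0->12, 1->7, 2->1; deleted nodes (none); deleted edges (12,7,2); added nodes (none); added edges (12,7,1); result: nodes: 0:m2, 1:m3, 3:m2, 4:m1, 7:m1, 8:m1, 9:m3, 12:m1, 13:m1, 14:m2 edges: (0,1,2); (3,4,1); (4,0,1); (4,8,1); (9,12,2); (12,1,1); (12,7,1); (13,9,1); (13,14,2); (14,8,1)
step 2: rule r3; match: 0->12, 1->7, 2->0; deleted nodes 7; deleted edges (12,7,1); added nodes (none); added edges (12,0,1); result: nodes: 0:m2, 1:m3, 3:m2, 4:m1, 8:m1, 9:m3, 12:m1, 13:m1, 14:m2 edges: (0,1,2); (3,4,1); (4,0,1); (4,8,1); (9,12,2); (12,0,1); (12,1,1); (13,9,1); (13,14,2); (14,8,1)
final:
nodes: 0:m2, 1:m3, 3:m2, 4:m1, 8:m1, 9:m3, 12:m1, 13:m1, 14:m2
edges: (0,1,2); (3,4,1); (4,0,1); (4,8,1); (9,12,2); (12,0,1); (12,1,1); (13,9,1); (13,14,2); (14,8,1)


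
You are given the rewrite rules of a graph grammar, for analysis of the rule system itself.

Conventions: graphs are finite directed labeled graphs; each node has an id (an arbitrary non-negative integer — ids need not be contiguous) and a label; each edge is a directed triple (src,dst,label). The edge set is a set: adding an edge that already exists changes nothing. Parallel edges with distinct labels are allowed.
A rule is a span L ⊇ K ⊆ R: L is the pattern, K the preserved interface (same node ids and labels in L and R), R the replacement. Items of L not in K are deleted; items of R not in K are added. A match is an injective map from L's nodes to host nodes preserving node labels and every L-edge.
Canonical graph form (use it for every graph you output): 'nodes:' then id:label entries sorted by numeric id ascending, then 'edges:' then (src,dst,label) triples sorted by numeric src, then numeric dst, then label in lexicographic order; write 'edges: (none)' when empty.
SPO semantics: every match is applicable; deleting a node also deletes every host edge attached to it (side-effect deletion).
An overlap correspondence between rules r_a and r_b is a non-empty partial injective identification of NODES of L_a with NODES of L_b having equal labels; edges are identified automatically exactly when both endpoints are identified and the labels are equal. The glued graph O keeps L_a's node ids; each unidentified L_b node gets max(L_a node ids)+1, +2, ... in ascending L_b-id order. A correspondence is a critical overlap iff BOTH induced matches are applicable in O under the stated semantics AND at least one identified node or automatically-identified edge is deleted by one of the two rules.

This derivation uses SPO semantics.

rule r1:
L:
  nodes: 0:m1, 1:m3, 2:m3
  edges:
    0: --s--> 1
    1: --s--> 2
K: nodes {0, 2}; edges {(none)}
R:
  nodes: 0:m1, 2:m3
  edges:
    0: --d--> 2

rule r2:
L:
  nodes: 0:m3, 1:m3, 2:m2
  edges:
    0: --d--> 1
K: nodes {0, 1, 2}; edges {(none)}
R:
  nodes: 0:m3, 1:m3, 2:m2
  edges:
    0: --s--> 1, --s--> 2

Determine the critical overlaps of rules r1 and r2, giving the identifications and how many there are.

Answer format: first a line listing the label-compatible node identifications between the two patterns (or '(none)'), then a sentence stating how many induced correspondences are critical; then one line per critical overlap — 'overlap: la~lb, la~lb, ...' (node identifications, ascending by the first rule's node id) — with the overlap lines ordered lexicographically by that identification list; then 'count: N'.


label-compatible node identifications between L(r1) and L(r2): 1~0, 1~1, 2~0, 2~1
4 of the induced correspondences are critical overlaps of r1 and r2.
overlap: 1~0
overlap: 1~0, 2~1
overlap: 1~1
overlap: 1~1, 2~0
count: 4


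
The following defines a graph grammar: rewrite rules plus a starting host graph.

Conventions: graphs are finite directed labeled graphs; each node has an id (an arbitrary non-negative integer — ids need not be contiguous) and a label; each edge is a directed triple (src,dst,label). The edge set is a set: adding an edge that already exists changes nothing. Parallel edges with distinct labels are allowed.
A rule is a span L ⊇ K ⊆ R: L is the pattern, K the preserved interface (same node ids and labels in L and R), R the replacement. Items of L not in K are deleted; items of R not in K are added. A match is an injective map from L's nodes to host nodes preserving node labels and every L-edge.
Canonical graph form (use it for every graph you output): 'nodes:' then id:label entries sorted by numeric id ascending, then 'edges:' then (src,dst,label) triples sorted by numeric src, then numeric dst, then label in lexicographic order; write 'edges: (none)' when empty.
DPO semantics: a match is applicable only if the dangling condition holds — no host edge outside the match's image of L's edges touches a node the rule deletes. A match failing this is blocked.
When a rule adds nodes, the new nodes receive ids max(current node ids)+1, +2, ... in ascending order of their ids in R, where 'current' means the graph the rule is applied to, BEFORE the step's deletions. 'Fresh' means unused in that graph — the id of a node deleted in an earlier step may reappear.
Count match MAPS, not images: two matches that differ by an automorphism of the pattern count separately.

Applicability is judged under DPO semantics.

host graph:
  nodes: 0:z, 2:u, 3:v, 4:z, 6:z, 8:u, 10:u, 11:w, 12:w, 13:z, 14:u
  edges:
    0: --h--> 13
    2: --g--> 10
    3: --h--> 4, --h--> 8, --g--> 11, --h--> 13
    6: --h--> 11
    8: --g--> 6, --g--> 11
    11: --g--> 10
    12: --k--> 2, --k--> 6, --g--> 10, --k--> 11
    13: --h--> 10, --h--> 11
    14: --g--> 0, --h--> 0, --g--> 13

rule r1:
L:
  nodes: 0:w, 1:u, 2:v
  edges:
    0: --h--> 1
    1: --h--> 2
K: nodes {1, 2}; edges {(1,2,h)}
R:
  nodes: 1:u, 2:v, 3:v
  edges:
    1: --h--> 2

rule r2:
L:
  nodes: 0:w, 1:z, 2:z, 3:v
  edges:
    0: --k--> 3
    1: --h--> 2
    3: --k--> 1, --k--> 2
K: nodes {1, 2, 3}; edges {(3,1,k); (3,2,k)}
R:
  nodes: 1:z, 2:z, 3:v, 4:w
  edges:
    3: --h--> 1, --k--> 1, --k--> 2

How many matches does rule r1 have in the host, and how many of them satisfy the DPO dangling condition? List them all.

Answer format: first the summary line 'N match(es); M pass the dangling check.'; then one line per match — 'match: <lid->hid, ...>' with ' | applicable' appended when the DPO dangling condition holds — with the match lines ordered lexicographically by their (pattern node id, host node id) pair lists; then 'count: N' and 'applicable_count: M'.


0 match(es); 0 pass the dangling check.
count: 0
applicable_count: 0


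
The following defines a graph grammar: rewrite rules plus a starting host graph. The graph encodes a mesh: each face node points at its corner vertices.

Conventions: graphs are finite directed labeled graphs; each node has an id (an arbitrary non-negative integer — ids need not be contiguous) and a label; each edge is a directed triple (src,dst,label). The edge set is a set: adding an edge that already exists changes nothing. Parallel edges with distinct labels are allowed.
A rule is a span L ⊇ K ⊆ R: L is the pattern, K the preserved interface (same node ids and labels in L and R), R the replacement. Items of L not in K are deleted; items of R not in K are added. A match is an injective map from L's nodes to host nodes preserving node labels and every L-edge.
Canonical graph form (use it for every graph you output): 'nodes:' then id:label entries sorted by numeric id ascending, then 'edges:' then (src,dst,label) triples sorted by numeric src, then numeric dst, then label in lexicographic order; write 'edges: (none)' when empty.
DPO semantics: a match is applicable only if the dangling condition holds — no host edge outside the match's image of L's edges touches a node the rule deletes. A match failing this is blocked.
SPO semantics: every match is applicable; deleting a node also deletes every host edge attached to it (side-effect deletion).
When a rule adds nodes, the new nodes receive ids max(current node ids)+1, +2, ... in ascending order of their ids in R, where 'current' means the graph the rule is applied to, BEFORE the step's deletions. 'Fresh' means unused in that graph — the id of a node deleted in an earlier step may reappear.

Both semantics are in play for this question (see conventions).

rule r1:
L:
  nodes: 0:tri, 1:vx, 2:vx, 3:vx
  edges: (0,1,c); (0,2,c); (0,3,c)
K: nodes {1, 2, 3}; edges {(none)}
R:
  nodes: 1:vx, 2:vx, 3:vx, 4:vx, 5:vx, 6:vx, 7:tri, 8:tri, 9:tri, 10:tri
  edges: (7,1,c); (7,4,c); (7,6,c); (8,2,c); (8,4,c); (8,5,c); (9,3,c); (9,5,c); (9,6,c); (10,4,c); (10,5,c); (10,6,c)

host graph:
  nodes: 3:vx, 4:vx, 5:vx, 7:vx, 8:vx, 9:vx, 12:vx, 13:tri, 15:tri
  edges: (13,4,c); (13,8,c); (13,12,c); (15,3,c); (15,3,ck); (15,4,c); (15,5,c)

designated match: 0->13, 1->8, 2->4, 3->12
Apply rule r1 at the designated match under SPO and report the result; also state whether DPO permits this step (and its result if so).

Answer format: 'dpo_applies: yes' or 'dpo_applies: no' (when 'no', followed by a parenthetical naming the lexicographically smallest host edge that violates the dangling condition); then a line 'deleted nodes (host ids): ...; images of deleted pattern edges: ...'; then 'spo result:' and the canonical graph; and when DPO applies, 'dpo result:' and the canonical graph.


dpo_applies: yes
deleted nodes (host ids): 13; images of deleted pattern edges: (13,4,c); (13,8,c); (13,12,c)
spo result:
nodes: 3:vx, 4:vx, 5:vx, 7:vx, 8:vx, 9:vx, 12:vx, 15:tri, 16:vx, 17:vx, 18:vx, 19:tri, 20:tri, 21:tri, 22:tri
edges: (15,3,c); (15,3,ck); (15,4,c); (15,5,c); (19,8,c); (19,16,c); (19,18,c); (20,4,c); (20,16,c); (20,17,c); (21,12,c); (21,17,c); (21,18,c); (22,16,c); (22,17,c); (22,18,c)
dpo result:
nodes: 3:vx, 4:vx, 5:vx, 7:vx, 8:vx, 9:vx, 12:vx, 15:tri, 16:vx, 17:vx, 18:vx, 19:tri, 20:tri, 21:tri, 22:tri
edges: (15,3,c); (15,3,ck); (15,4,c); (15,5,c); (19,8,c); (19,16,c); (19,18,c); (20,4,c); (20,16,c); (20,17,c); (21,12,c); (21,17,c); (21,18,c); (22,16,c); (22,17,c); (22,18,c)


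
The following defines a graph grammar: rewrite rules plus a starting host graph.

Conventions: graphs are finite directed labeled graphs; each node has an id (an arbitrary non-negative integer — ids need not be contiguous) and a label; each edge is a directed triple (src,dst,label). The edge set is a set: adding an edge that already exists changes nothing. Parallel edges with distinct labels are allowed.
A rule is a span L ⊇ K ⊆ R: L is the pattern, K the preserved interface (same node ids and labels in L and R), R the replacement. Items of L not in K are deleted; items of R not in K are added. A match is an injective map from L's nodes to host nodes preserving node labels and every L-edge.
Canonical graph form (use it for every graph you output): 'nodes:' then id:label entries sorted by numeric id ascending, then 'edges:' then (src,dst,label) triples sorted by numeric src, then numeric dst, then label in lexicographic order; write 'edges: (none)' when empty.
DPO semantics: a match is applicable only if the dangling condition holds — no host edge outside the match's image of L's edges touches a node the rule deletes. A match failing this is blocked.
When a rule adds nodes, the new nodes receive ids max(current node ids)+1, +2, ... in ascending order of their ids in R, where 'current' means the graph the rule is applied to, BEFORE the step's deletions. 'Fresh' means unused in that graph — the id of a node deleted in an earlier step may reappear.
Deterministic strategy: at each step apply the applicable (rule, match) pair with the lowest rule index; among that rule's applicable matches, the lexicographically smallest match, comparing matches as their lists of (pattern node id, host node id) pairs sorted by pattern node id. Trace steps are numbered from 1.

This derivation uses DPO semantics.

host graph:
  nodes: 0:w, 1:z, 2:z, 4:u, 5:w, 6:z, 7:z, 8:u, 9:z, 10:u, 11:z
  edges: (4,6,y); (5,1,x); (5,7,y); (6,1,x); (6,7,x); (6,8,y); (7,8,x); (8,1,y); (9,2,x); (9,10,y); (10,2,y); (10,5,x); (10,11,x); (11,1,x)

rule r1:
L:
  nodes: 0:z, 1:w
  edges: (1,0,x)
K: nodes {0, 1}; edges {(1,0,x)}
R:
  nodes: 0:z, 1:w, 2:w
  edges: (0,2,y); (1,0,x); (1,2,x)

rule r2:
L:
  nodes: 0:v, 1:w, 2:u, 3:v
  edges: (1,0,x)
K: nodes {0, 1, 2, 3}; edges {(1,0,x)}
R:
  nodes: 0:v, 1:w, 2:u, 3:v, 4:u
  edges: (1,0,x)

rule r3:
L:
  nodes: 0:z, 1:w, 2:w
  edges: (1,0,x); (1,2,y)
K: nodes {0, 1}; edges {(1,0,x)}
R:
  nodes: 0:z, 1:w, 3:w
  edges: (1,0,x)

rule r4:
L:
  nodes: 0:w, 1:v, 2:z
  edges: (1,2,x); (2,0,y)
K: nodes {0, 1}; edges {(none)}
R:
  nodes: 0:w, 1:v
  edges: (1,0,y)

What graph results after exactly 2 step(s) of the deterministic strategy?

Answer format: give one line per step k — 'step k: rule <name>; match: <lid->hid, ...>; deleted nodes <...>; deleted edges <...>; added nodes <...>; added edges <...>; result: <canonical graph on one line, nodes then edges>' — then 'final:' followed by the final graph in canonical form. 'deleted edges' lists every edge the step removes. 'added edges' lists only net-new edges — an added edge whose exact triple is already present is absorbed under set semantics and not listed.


step 1: rule r1; match: 0->1, 1->5; deleted nodes (none); deleted edges (none); added nodes 12; added edges (1,12,y); (5,12,x); result: nodes: 0:w, 1:z, 2:z, 4:u, 5:w, 6:z, 7:z, 8:u, 9:z, 10:u, 11:z, 12:w edges: (1,12,y); (4,6,y); (5,1,x); (5,7,y); (5,12,x); (6,1,x); (6,7,x); (6,8,y); (7,8,x); (8,1,y); (9,2,x); (9,10,y); (10,2,y); (10,5,x); (10,11,x); (11,1,x)
step 2: rule r1; match: 0->1, 1->5; deleted nodes (none); deleted edges (none); added nodes 13; added edges (1,13,y); (5,13,x); result: nodes: 0:w, 1:z, 2:z, 4:u, 5:w, 6:z, 7:z, 8:u, 9:z, 10:u, 11:z, 12:w, 13:w edges: (1,12,y); (1,13,y); (4,6,y); (5,1,x); (5,7,y); (5,12,x); (5,13,x); (6,1,x); (6,7,x); (6,8,y); (7,8,x); (8,1,y); (9,2,x); (9,10,y); (10,2,y); (10,5,x); (10,11,x); (11,1,x)
final:
nodes: 0:w, 1:z, 2:z, 4:u, 5:w, 6:z, 7:z, 8:u, 9:z, 10:u, 11:z, 12:w, 13:w
edges: (1,12,y); (1,13,y); (4,6,y); (5,1,x); (5,7,y); (5,12,x); (5,13,x); (6,1,x); (6,7,x); (6,8,y); (7,8,x); (8,1,y); (9,2,x); (9,10,y); (10,2,y); (10,5,x); (10,11,x); (11,1,x)


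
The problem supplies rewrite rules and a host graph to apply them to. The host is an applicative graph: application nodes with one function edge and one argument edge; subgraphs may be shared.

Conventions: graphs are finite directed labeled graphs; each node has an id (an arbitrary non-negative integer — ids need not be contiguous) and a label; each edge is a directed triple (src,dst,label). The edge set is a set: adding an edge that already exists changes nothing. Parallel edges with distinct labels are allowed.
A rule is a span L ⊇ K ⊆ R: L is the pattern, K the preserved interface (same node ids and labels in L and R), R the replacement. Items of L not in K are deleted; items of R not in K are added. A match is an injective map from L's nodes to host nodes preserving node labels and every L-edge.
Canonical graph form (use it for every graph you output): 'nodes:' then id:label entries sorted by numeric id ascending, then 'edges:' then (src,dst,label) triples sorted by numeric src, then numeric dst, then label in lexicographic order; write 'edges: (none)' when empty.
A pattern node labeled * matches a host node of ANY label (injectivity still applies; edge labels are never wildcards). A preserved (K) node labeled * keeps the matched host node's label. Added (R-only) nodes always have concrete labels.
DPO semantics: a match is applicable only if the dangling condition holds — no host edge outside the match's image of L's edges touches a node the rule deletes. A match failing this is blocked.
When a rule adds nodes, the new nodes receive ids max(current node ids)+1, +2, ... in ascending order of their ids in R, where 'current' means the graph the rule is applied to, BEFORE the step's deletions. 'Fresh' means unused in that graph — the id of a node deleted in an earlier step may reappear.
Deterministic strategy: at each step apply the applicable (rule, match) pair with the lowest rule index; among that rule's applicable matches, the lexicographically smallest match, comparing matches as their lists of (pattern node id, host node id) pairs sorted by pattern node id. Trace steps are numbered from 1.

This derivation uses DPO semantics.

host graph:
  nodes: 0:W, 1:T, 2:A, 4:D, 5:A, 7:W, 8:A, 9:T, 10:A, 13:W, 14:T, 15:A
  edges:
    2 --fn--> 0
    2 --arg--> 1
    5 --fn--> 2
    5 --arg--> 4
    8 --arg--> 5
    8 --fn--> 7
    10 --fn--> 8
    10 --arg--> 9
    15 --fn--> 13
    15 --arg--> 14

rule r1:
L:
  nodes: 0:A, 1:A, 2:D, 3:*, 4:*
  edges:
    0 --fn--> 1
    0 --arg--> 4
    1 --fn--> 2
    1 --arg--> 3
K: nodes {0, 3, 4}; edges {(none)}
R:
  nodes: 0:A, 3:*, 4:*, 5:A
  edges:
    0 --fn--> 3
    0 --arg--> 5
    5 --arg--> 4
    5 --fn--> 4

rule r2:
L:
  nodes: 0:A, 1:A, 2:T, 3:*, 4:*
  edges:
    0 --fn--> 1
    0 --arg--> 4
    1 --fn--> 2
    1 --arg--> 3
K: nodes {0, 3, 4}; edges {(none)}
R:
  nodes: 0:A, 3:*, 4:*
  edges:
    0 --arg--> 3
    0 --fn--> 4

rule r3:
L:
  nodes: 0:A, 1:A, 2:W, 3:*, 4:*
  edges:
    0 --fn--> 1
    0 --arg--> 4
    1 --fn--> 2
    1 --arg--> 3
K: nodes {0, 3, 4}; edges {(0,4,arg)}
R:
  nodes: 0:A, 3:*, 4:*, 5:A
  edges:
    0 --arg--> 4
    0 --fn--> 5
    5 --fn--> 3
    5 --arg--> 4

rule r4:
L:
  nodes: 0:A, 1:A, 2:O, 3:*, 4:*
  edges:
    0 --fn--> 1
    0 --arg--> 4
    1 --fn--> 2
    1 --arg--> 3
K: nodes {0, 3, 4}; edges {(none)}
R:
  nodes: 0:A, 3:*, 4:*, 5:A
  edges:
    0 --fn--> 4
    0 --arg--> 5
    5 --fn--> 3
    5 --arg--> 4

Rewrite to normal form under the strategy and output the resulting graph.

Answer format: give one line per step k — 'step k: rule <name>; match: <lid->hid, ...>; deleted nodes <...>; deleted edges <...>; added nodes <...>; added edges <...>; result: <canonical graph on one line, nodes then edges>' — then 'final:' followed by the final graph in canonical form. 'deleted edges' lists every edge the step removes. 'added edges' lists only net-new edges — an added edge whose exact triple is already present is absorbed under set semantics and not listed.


step 1: rule r3; match: 0->5, 1->2, 2->0, 3->1, 4->4; deleted nodes 0, 2; deleted edges (2,0,fn); (2,1,arg); (5,2,fn); added nodes 16; added edges (5,16,fn); (16,1,fn); (16,4,arg); result: nodes: 1:T, 4:D, 5:A, 7:W, 8:A, 9:T, 10:A, 13:W, 14:T, 15:A, 16:A edges: (5,4,arg); (5,16,fn); (8,5,arg); (8,7,fn); (10,8,fn); (10,9,arg); (15,13,fn); (15,14,arg); (16,1,fn); (16,4,arg)
step 2: rule r3; match: 0->10, 1->8, 2->7, 3->5, 4->9; deleted nodes 7, 8; deleted edges (8,5,arg); (8,7,fn); (10,8,fn); added nodes 17; added edges (10,17,fn); (17,5,fn); (17,9,arg); result: nodes: 1:T, 4:D, 5:A, 9:T, 10:A, 13:W, 14:T, 15:A, 16:A, 17:A edges: (5,4,arg); (5,16,fn); (10,9,arg); (10,17,fn); (15,13,fn); (15,14,arg); (16,1,fn); (16,4,arg); (17,5,fn); (17,9,arg)
final:
nodes: 1:T, 4:D, 5:A, 9:T, 10:A, 13:W, 14:T, 15:A, 16:A, 17:A
edges: (5,4,arg); (5,16,fn); (10,9,arg); (10,17,fn); (15,13,fn); (15,14,arg); (16,1,fn); (16,4,arg); (17,5,fn); (17,9,arg)


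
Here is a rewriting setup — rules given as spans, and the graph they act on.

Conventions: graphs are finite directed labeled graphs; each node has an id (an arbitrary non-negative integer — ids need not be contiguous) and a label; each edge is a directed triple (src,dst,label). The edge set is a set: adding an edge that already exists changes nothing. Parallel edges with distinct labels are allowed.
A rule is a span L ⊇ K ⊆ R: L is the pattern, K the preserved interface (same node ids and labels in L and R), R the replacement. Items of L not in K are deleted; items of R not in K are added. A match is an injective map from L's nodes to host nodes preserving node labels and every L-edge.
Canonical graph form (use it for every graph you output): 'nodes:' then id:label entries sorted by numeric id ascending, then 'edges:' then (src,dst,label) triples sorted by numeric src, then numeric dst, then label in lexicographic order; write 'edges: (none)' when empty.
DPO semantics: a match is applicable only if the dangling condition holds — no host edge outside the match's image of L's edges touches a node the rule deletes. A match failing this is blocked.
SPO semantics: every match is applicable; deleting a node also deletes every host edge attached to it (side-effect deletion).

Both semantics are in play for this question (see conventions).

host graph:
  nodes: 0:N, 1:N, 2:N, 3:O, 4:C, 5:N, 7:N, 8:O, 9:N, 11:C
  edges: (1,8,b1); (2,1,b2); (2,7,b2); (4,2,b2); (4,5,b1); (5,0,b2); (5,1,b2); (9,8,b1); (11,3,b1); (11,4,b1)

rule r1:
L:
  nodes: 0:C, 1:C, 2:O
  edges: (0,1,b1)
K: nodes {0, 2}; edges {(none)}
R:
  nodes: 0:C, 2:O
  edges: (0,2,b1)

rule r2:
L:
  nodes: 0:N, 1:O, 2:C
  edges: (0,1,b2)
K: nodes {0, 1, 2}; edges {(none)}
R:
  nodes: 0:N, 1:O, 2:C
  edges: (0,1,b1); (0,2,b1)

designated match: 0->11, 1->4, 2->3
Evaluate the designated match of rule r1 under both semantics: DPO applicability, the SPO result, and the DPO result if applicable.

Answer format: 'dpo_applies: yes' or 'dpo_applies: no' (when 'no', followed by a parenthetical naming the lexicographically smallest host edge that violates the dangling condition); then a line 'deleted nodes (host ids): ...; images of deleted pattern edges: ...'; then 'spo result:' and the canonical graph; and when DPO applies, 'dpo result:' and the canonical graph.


dpo_applies: no
(the rule deletes node 4, which keeps host edge (4,2,b2) outside the match image — the dangling condition fails, DPO blocks; SPO proceeds and side-deletes such edges)
deleted nodes (host ids): 4; images of deleted pattern edges: (11,4,b1)
spo result:
nodes: 0:N, 1:N, 2:N, 3:O, 5:N, 7:N, 8:O, 9:N, 11:C
edges: (1,8,b1); (2,1,b2); (2,7,b2); (5,0,b2); (5,1,b2); (9,8,b1); (11,3,b1)


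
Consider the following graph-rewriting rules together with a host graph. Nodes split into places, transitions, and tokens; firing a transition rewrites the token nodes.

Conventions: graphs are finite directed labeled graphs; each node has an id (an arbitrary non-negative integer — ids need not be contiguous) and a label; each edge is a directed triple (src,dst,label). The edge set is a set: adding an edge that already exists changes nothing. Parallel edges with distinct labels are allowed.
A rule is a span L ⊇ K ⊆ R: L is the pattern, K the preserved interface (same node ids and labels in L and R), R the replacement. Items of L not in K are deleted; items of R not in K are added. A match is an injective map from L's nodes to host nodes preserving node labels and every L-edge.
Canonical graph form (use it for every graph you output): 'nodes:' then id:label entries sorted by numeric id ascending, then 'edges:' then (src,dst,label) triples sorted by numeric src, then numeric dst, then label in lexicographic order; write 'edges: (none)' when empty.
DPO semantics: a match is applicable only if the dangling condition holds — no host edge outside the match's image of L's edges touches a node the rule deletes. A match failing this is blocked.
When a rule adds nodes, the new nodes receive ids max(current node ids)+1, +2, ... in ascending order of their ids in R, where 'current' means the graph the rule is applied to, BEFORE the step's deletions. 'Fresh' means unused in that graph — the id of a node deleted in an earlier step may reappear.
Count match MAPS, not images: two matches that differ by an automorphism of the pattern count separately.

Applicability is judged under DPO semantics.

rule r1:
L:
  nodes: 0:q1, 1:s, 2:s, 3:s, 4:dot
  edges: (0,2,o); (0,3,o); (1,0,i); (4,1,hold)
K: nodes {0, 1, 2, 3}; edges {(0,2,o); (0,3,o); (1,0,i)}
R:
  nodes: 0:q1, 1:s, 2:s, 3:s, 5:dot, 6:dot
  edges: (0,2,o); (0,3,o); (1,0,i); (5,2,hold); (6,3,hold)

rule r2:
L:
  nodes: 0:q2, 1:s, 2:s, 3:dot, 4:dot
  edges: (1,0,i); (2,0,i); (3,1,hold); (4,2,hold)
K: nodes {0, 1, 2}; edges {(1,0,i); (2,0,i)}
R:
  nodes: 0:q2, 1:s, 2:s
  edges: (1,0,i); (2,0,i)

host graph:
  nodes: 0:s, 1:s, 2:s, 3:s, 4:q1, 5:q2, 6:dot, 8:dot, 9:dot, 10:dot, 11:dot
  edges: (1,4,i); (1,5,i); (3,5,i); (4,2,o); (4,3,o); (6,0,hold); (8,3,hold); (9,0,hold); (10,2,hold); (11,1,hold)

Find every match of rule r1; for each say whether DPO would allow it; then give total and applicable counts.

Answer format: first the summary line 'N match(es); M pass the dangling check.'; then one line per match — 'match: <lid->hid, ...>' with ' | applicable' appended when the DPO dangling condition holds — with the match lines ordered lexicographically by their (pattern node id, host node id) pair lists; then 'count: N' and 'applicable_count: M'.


2 match(es); 2 pass the dangling check.
match: 0->4, 1->1, 2->2, 3->3, 4->11 | applicable
match: 0->4, 1->1, 2->3, 3->2, 4->11 | applicable
count: 2
applicable_count: 2


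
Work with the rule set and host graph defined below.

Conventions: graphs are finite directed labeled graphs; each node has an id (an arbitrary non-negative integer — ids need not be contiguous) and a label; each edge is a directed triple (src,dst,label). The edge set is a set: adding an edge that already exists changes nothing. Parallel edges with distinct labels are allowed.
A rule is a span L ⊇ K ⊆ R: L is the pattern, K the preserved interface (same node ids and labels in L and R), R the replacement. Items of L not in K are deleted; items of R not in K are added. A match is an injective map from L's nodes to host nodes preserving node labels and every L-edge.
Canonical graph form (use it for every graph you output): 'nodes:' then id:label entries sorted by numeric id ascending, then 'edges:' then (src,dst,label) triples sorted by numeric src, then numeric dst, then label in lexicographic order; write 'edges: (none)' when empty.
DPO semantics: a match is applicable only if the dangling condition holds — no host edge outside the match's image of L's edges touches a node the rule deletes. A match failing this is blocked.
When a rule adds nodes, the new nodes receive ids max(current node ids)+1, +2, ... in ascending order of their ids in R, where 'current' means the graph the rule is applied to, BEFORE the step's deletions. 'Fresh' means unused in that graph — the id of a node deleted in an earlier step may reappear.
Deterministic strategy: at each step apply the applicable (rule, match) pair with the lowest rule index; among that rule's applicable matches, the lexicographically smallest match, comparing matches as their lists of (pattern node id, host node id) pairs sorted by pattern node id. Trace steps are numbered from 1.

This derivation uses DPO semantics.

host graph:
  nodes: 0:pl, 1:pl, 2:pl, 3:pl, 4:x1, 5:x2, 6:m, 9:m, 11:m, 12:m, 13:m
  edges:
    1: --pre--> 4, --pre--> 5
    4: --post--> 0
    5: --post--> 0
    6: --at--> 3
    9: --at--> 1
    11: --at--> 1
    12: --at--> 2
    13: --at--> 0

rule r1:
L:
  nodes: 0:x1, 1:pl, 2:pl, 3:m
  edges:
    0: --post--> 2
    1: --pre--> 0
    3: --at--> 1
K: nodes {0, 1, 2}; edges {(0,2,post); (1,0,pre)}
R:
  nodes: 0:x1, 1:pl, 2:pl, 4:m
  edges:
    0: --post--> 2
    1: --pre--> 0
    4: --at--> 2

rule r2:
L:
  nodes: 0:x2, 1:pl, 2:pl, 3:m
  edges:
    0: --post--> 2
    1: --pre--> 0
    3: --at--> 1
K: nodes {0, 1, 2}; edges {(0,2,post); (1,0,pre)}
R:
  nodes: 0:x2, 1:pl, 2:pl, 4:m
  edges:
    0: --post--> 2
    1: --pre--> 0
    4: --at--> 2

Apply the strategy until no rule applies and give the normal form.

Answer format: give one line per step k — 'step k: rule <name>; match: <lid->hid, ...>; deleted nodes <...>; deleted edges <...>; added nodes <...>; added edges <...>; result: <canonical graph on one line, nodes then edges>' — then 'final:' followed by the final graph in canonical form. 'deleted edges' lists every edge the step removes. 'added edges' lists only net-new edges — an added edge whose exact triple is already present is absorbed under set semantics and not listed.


step 1: rule r1; match: 0->4, 1->1, 2->0, 3->9; deleted nodes 9; deleted edges (9,1,at); added nodes 14; added edges (14,0,at); result: nodes: 0:pl, 1:pl, 2:pl, 3:pl, 4:x1, 5:x2, 6:m, 11:m, 12:m, 13:m, 14:m edges: (1,4,pre); (1,5,pre); (4,0,post); (5,0,post); (6,3,at); (11,1,at); (12,2,at); (13,0,at); (14,0,at)
step 2: rule r1; match: 0->4, 1->1, 2->0, 3->11; deleted nodes 11; deleted edges (11,1,at); added nodes 15; added edges (15,0,at); result: nodes: 0:pl, 1:pl, 2:pl, 3:pl, 4:x1, 5:x2, 6:m, 12:m, 13:m, 14:m, 15:m edges: (1,4,pre); (1,5,pre); (4,0,post); (5,0,post); (6,3,at); (12,2,at); (13,0,at); (14,0,at); (15,0,at)
final:
nodes: 0:pl, 1:pl, 2:pl, 3:pl, 4:x1, 5:x2, 6:m, 12:m, 13:m, 14:m, 15:m
edges: (1,4,pre); (1,5,pre); (4,0,post); (5,0,post); (6,3,at); (12,2,at); (13,0,at); (14,0,at); (15,0,at)


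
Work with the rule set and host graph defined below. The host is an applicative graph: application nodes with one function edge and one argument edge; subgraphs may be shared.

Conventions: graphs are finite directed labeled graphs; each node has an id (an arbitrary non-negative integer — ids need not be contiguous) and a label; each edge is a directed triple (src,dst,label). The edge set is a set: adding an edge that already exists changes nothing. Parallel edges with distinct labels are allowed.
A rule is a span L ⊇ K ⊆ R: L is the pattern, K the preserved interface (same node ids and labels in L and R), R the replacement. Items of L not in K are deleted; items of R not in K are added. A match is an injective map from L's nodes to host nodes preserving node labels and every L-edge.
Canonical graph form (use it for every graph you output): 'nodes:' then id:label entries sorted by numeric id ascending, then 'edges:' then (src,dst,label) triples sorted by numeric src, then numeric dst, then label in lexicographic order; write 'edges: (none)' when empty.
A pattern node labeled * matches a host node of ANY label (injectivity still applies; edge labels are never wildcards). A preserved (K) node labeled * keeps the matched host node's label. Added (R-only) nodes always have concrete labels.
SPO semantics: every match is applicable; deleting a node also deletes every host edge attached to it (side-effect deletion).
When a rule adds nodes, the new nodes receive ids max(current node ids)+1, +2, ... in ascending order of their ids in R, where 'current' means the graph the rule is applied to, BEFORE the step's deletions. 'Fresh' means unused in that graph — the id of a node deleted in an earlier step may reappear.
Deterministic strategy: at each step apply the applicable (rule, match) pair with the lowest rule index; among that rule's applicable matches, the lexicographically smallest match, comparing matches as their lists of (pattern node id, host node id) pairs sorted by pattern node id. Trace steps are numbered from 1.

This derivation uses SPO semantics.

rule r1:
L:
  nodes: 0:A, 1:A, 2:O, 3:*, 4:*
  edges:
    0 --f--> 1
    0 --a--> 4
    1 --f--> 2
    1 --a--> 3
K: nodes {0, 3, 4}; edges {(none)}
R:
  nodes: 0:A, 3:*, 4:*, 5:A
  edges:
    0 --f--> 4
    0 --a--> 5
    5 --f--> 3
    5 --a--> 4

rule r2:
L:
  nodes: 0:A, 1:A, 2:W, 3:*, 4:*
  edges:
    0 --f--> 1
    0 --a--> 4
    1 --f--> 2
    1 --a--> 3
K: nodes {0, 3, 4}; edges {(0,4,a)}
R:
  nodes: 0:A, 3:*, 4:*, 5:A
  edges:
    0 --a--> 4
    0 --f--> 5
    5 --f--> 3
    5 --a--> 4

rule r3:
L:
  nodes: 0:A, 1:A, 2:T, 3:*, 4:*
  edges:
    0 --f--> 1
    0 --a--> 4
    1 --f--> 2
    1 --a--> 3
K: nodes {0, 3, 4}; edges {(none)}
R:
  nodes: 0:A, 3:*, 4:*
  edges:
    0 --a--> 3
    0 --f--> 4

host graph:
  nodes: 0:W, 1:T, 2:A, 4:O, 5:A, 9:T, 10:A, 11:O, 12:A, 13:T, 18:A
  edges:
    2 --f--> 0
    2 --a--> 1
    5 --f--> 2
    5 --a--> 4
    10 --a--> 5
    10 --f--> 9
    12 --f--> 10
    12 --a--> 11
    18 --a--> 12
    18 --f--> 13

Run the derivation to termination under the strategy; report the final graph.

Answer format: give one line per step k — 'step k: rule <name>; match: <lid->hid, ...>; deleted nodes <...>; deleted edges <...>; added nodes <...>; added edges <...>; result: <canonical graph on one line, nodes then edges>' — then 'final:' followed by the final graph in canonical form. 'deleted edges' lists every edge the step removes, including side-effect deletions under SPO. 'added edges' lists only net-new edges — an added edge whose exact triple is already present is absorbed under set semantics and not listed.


step 1: rule r2; match: 0->5, 1->2, 2->0, 3->1, 4->4; deleted nodes 0, 2; deleted edges (2,0,f); (2,1,a); (5,2,f); added nodes 19; added edges (5,19,f); (19,1,f); (19,4,a); result: nodes: 1:T, 4:O, 5:A, 9:T, 10:A, 11:O, 12:A, 13:T, 18:A, 19:A edges: (5,4,a); (5,19,f); (10,5,a); (10,9,f); (12,10,f); (12,11,a); (18,12,a); (18,13,f); (19,1,f); (19,4,a)
step 2: rule r3; match: 0->12, 1->10, 2->9, 3->5, 4->11; deleted nodes 9, 10; deleted edges (10,5,a); (10,9,f); (12,10,f); (12,11,a); added nodes (none); added edges (12,5,a); (12,11,f); result: nodes: 1:T, 4:O, 5:A, 11:O, 12:A, 13:T, 18:A, 19:A edges: (5,4,a); (5,19,f); (12,5,a); (12,11,f); (18,12,a); (18,13,f); (19,1,f); (19,4,a)
final:
nodes: 1:T, 4:O, 5:A, 11:O, 12:A, 13:T, 18:A, 19:A
edges: (5,4,a); (5,19,f); (12,5,a); (12,11,f); (18,12,a); (18,13,f); (19,1,f); (19,4,a)


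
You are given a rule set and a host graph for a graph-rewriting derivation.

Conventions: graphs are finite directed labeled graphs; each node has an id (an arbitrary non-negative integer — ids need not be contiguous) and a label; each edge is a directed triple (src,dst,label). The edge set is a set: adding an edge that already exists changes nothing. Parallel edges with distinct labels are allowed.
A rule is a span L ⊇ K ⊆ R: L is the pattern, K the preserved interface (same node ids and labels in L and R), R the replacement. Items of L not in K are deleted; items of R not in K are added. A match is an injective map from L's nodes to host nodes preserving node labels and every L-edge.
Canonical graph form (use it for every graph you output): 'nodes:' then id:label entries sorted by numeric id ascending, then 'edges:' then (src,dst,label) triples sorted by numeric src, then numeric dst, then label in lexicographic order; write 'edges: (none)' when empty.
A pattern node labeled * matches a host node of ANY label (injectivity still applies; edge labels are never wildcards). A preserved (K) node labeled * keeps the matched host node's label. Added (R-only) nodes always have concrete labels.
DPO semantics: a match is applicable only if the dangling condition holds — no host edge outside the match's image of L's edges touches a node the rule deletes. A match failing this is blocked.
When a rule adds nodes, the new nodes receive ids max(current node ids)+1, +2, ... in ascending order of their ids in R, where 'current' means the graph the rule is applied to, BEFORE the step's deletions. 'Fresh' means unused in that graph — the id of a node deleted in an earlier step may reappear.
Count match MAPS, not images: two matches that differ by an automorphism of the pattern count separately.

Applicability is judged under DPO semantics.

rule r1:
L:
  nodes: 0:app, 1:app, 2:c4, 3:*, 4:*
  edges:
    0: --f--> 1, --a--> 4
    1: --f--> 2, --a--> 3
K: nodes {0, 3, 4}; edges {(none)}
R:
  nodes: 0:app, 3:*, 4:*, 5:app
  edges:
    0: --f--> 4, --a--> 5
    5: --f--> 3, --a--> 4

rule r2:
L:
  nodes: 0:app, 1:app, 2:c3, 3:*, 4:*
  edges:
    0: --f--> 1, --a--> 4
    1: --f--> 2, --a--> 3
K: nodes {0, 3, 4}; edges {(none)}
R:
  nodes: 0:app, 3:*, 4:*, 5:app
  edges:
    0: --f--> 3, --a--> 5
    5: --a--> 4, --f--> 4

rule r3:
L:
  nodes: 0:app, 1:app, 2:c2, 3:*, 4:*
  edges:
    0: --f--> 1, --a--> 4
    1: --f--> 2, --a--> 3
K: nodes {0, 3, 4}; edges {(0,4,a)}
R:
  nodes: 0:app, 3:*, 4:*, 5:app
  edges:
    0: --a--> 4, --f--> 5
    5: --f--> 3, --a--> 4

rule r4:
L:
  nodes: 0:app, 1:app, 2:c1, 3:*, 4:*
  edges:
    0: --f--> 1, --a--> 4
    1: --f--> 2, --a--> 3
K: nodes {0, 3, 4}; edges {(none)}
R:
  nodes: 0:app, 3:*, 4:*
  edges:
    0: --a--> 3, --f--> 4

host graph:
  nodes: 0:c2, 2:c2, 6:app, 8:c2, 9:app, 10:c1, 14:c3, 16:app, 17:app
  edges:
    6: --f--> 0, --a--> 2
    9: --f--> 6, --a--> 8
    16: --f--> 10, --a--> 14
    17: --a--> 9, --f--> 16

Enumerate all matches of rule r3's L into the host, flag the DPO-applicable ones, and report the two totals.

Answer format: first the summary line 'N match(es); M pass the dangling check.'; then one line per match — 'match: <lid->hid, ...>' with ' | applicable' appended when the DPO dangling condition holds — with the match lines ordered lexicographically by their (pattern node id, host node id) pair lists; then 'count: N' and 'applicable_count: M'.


1 match(es); 1 pass the dangling check.
match: 0->9, 1->6, 2->0, 3->2, 4->8 | applicable
count: 1
applicable_count: 1


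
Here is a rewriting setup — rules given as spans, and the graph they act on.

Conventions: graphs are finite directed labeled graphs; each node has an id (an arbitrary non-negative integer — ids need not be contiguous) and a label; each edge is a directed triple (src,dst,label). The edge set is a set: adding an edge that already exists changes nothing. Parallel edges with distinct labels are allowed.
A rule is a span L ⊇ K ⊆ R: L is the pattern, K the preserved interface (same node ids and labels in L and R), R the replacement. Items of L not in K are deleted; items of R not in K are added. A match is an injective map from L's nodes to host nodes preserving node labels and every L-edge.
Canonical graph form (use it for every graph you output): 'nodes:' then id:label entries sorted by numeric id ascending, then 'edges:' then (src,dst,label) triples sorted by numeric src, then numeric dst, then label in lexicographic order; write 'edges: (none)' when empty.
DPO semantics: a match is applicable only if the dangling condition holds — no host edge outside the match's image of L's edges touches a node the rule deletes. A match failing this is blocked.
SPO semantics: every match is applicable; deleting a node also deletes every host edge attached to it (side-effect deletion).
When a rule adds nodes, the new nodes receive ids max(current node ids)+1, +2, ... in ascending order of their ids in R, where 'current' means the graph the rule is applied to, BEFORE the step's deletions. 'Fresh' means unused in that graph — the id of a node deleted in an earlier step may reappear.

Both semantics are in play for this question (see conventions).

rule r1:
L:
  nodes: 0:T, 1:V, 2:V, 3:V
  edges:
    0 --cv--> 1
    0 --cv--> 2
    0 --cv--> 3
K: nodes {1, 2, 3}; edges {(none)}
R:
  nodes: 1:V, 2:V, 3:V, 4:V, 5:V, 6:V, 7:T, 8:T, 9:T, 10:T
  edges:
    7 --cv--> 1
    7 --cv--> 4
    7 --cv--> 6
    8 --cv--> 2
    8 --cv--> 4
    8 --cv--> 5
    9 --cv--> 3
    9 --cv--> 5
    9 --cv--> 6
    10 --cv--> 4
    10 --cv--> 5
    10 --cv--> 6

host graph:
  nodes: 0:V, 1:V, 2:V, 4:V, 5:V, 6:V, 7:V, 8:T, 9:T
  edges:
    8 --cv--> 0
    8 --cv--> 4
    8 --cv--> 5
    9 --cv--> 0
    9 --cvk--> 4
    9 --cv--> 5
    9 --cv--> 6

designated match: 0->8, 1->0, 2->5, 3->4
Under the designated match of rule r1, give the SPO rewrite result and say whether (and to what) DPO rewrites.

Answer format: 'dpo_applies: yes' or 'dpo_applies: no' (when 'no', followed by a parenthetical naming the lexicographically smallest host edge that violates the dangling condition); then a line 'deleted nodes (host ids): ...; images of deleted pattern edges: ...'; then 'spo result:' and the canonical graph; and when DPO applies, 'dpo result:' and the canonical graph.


dpo_applies: yes
deleted nodes (host ids): 8; images of deleted pattern edges: (8,0,cv); (8,4,cv); (8,5,cv)
spo result:
nodes: 0:V, 1:V, 2:V, 4:V, 5:V, 6:V, 7:V, 9:T, 10:V, 11:V, 12:V, 13:T, 14:T, 15:T, 16:T
edges: (9,0,cv); (9,4,cvk); (9,5,cv); (9,6,cv); (13,0,cv); (13,10,cv); (13,12,cv); (14,5,cv); (14,10,cv); (14,11,cv); (15,4,cv); (15,11,cv); (15,12,cv); (16,10,cv); (16,11,cv); (16,12,cv)
dpo result:
nodes: 0:V, 1:V, 2:V, 4:V, 5:V, 6:V, 7:V, 9:T, 10:V, 11:V, 12:V, 13:T, 14:T, 15:T, 16:T
edges: (9,0,cv); (9,4,cvk); (9,5,cv); (9,6,cv); (13,0,cv); (13,10,cv); (13,12,cv); (14,5,cv); (14,10,cv); (14,11,cv); (15,4,cv); (15,11,cv); (15,12,cv); (16,10,cv); (16,11,cv); (16,12,cv)
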